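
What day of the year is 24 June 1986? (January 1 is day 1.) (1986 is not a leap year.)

175

Days in months before June: 31 + 28 + 31 + 30 + 31 = 151.
Plus 24 days into June → day 175.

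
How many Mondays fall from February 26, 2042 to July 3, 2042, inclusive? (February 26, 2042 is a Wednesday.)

18

February 26, 2042 is a Wednesday; the first Monday on or after it is March 3, 2042 (5 days later).
From March 3, 2042 to July 3, 2042: 28 + 30 + 31 + 30 + 3 = 122 days (rest of March, April, May, June, July).
122 ÷ 7 = 17 full weeks with remainder 3, so 17 more Mondays after the first → 18.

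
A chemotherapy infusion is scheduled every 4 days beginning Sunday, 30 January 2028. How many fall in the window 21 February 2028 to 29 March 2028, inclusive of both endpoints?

9

Occurrences land 4·i days after 30 January 2028 for i = 0, 1, 2, …
21 February 2028 is 22 days after the start; 22 ÷ 4 = 5 remainder 2; since the remainder is 2, round up to i = 6. First occurrence in the window: #7 on 23 February 2028 (6×4 = 24 days in).
29 March 2028 is 59 days after the start; 59 ÷ 4 = 14 remainder 3. Last occurrence in the window: #15 on 26 March 2028.
Occurrences #7 through #15: 9 in total.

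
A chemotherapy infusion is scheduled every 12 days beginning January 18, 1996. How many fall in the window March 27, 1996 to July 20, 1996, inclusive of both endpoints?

10

Occurrences land 12·i days after January 18, 1996 for i = 0, 1, 2, …
March 27, 1996 is 69 days after the start; 69 ÷ 12 = 5 remainder 9; since the remainder is 9, round up to i = 6. First occurrence in the window: #7 on March 30, 1996 (6×12 = 72 days in).
July 20, 1996 is 184 days after the start; 184 ÷ 12 = 15 remainder 4. Last occurrence in the window: #16 on July 16, 1996.
Occurrences #7 through #16: 10 in total.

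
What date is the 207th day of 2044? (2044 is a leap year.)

January has 31 days (207 − 31 = 176 remain).
February has 29 days (176 − 29 = 147 remain).
March has 31 days (147 − 31 = 116 remain).
April has 30 days (116 − 30 = 86 remain).
May has 31 days (86 − 31 = 55 remain).
June has 30 days (55 − 30 = 25 remain).
25 into July → July 25.

2044-07-25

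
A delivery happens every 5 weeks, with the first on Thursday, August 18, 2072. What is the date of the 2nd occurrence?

The 2nd occurrence is 1 interval after the first: 1 × 35 = 35 days after August 18, 2072.
August has 31 days — 13 days to the end of August leaves 22.
22 days into September → September 22, 2072.

September 22, 2072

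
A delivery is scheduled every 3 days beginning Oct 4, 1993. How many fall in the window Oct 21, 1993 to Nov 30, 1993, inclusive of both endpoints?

Occurrences land 3·i days after Oct 4, 1993 for i = 0, 1, 2, …
Oct 21, 1993 is 17 days after the start; 17 ÷ 3 = 5 remainder 2; since the remainder is 2, round up to i = 6. First occurrence in the window: #7 on Oct 22, 1993 (6×3 = 18 days in).
Nov 30, 1993 is 57 days after the start; 57 ÷ 3 = 19 remainder 0. Last occurrence in the window: #20 on Nov 30, 1993.
Occurrences #7 through #20: 14 in total.

14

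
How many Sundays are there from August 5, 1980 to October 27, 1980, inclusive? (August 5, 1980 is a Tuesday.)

August 5, 1980 is a Tuesday; the first Sunday on or after it is August 10, 1980 (5 days later).
From August 10, 1980 to October 27, 1980: 21 + 30 + 27 = 78 days (rest of August, September, October).
78 ÷ 7 = 11 full weeks with remainder 1, so 11 more Sundays after the first → 12.

12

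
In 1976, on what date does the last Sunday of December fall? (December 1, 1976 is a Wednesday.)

26 December 1976

December 1976 begins on a Wednesday, so the first Sunday is December 5 (4 days later).
December 1976 has 31 days. Adding weeks: 5, 12, 19, 26 — the last one ≤ 31 is the 26th.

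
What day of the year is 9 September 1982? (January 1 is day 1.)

Days in months before September: 31 + 28 + 31 + 30 + 31 + 30 + 31 + 31 = 243.
Plus 9 days into September → day 252.

252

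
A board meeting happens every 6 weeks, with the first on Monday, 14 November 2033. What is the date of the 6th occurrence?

12 June 2034

The 6th occurrence is 5 intervals after the first: 5 × 42 = 210 days after 14 November 2033.
November has 30 days — 16 days to the end of November leaves 194.
December has 31 days (163 left).
January has 31 days (132 left).
February has 28 days (104 left).
March has 31 days (73 left).
April has 30 days (43 left).
May has 31 days (12 left).
12 days into June → 12 June 2034.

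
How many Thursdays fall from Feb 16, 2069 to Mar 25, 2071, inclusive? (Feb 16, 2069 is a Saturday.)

109

Feb 16, 2069 is a Saturday; the first Thursday on or after it is Feb 21, 2069 (5 days later).
From Feb 21, 2069 to Mar 25, 2071: 313 + 365 + 84 = 762 days (rest of 2069, 2070, to Mar 25, 2071 in 2071).
762 ÷ 7 = 108 full weeks with remainder 6, so 108 more Thursdays after the first → 109.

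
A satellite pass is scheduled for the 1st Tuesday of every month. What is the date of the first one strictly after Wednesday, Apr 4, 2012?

Apr 2012 starts on a Sunday, so its 1st Tuesday is Apr 3, 2012 (2 days in).
That is not after Apr 4, 2012, so look at May 2012.
May 2012 starts on a Tuesday, so its 1st Tuesday is May 1, 2012.

May 1, 2012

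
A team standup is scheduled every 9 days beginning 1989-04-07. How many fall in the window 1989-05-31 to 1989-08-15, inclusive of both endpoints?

9

Occurrences land 9·i days after 1989-04-07 for i = 0, 1, 2, …
1989-05-31 is 54 days after the start; 54 ÷ 9 = 6 remainder 0. First occurrence in the window: #7 on 1989-05-31 (6×9 = 54 days in).
1989-08-15 is 130 days after the start; 130 ÷ 9 = 14 remainder 4. Last occurrence in the window: #15 on 1989-08-11.
Occurrences #7 through #15: 9 in total.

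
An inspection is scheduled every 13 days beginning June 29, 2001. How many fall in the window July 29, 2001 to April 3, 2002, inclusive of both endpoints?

19

Occurrences land 13·i days after June 29, 2001 for i = 0, 1, 2, …
July 29, 2001 is 30 days after the start; 30 ÷ 13 = 2 remainder 4; since the remainder is 4, round up to i = 3. First occurrence in the window: #4 on August 7, 2001 (3×13 = 39 days in).
April 3, 2002 is 278 days after the start; 278 ÷ 13 = 21 remainder 5. Last occurrence in the window: #22 on March 29, 2002.
Occurrences #4 through #22: 19 in total.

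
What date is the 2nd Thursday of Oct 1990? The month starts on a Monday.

Oct 11, 1990

Oct 1990 begins on a Monday, so the first Thursday is Oct 4 (3 days later).
The 2nd Thursday is 1 weeks later: 4 + 7 = 11.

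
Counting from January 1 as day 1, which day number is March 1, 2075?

60

Days in months before March: 31 + 28 = 59.
Plus 1 day into March → day 60.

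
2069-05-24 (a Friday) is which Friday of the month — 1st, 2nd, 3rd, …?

4th

Day 24 falls in week ⌈24/7⌉ of the month.
Days 1–7 hold the 1st Friday, 8–14 the 2nd, 15–21 the 3rd, 22–28 the 4th, 29–31 the 5th.
24 is in the range for the 4th.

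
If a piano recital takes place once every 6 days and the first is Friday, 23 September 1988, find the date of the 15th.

The 15th occurrence is 14 intervals after the first: 14 × 6 = 84 days after 23 September 1988.
September has 30 days — 7 days to the end of September leaves 77.
October has 31 days (46 left).
November has 30 days (16 left).
16 days into December → 16 December 1988.

16 December 1988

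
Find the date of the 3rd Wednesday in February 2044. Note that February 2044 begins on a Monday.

February 2044 begins on a Monday, so the first Wednesday is February 3 (2 days later).
The 3rd Wednesday is 2 weeks later: 3 + 14 = 17.

2044-02-17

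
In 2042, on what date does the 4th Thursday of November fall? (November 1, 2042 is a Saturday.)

November 2042 begins on a Saturday, so the first Thursday is November 6 (5 days later).
The 4th Thursday is 3 weeks later: 6 + 21 = 27.

27 November 2042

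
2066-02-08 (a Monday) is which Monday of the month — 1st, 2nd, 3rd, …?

2nd

Day 8 falls in week ⌈8/7⌉ of the month.
Days 1–7 hold the 1st Monday, 8–14 the 2nd, 15–21 the 3rd, 22–28 the 4th, 29–31 the 5th.
8 is in the range for the 2nd.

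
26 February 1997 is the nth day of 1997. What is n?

57

Days in months before February: 31 = 31.
Plus 26 days into February → day 57.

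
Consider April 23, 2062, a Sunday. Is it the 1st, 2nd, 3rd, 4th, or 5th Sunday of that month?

Day 23 falls in week ⌈23/7⌉ of the month.
Days 1–7 hold the 1st Sunday, 8–14 the 2nd, 15–21 the 3rd, 22–28 the 4th, 29–31 the 5th.
23 is in the range for the 4th.

4th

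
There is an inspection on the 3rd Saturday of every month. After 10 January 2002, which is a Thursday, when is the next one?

January 2002 starts on a Tuesday; its first Saturday is the 5th, so the 3rd Saturday is the 19th — 19 January 2002.
19 January 2002 is after 10 January 2002, so that is the next one.

19 January 2002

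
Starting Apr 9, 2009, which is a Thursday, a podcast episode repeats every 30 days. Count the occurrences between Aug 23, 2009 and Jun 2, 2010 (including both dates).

9

Occurrences land 30·i days after Apr 9, 2009 for i = 0, 1, 2, …
Aug 23, 2009 is 136 days after the start; 136 ÷ 30 = 4 remainder 16; since the remainder is 16, round up to i = 5. First occurrence in the window: #6 on Sep 6, 2009 (5×30 = 150 days in).
Jun 2, 2010 is 419 days after the start; 419 ÷ 30 = 13 remainder 29. Last occurrence in the window: #14 on May 4, 2010.
Occurrences #6 through #14: 9 in total.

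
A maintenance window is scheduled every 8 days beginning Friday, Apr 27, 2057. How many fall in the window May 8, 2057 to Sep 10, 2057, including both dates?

Occurrences land 8·i days after Apr 27, 2057 for i = 0, 1, 2, …
May 8, 2057 is 11 days after the start; 11 ÷ 8 = 1 remainder 3; since the remainder is 3, round up to i = 2. First occurrence in the window: #3 on May 13, 2057 (2×8 = 16 days in).
Sep 10, 2057 is 136 days after the start; 136 ÷ 8 = 17 remainder 0. Last occurrence in the window: #18 on Sep 10, 2057.
Occurrences #3 through #18: 16 in total.

16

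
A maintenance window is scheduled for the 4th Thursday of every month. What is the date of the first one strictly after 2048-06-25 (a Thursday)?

2048-07-23

June 2048 starts on a Monday; its first Thursday is the 4th, so the 4th Thursday is the 25th — 2048-06-25.
That is not after 2048-06-25, so look at July 2048.
July 2048 starts on a Wednesday; its first Thursday is the 2nd, so the 4th Thursday is the 23rd — 2048-07-23.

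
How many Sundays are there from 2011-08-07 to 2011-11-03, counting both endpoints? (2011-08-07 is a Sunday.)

2011-08-07 is a Sunday; the first Sunday on or after it is 2011-08-07.
From 2011-08-07 to 2011-11-03: 24 + 30 + 31 + 3 = 88 days (rest of August, September, October, November).
88 ÷ 7 = 12 full weeks with remainder 4, so 12 more Sundays after the first → 13.

13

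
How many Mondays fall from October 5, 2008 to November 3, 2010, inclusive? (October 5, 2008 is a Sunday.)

109

October 5, 2008 is a Sunday; the first Monday on or after it is October 6, 2008 (1 day later).
From October 6, 2008 to November 3, 2010: 86 + 365 + 307 = 758 days (rest of 2008, 2009, to November 3, 2010 in 2010).
758 ÷ 7 = 108 full weeks with remainder 2, so 108 more Mondays after the first → 109.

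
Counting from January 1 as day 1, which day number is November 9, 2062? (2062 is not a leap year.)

Days in months before November: 31 + 28 + 31 + 30 + 31 + 30 + 31 + 31 + 30 + 31 = 304.
Plus 9 days into November → day 313.

313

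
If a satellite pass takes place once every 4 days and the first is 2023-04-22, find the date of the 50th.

2023-11-04

The 50th occurrence is 49 intervals after the first: 49 × 4 = 196 days after 2023-04-22.
April has 30 days — 8 days to the end of April leaves 188.
May has 31 days (157 left).
June has 30 days (127 left).
July has 31 days (96 left).
August has 31 days (65 left).
September has 30 days (35 left).
October has 31 days (4 left).
4 days into November → 2023-11-04.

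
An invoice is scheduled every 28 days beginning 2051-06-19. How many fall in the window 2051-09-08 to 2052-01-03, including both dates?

Occurrences land 28·i days after 2051-06-19 for i = 0, 1, 2, …
2051-09-08 is 81 days after the start; 81 ÷ 28 = 2 remainder 25; since the remainder is 25, round up to i = 3. First occurrence in the window: #4 on 2051-09-11 (3×28 = 84 days in).
2052-01-03 is 198 days after the start; 198 ÷ 28 = 7 remainder 2. Last occurrence in the window: #8 on 2052-01-01.
Occurrences #4 through #8: 5 in total.

5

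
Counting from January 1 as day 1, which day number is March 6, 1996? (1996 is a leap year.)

Days in months before March: 31 + 29 = 60.
Plus 6 days into March → day 66.

66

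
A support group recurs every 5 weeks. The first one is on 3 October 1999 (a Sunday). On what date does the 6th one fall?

The 6th occurrence is 5 intervals after the first: 5 × 35 = 175 days after 3 October 1999.
October has 31 days — 28 days to the end of October leaves 147.
November has 30 days (117 left).
December has 31 days (86 left).
January has 31 days (55 left).
February has 29 days (26 left).
26 days into March → 26 March 2000.

26 March 2000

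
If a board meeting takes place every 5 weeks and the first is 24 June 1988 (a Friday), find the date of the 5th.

11 November 1988

The 5th occurrence is 4 intervals after the first: 4 × 35 = 140 days after 24 June 1988.
June has 30 days — 6 days to the end of June leaves 134.
July has 31 days (103 left).
August has 31 days (72 left).
September has 30 days (42 left).
October has 31 days (11 left).
11 days into November → 11 November 1988.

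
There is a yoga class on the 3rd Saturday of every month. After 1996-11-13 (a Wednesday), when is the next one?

November 1996 starts on a Friday; its first Saturday is the 2nd, so the 3rd Saturday is the 16th — 1996-11-16.
1996-11-16 is after 1996-11-13, so that is the next one.

1996-11-16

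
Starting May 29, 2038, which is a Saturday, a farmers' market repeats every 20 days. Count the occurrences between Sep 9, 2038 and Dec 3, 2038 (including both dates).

Occurrences land 20·i days after May 29, 2038 for i = 0, 1, 2, …
Sep 9, 2038 is 103 days after the start; 103 ÷ 20 = 5 remainder 3; since the remainder is 3, round up to i = 6. First occurrence in the window: #7 on Sep 26, 2038 (6×20 = 120 days in).
Dec 3, 2038 is 188 days after the start; 188 ÷ 20 = 9 remainder 8. Last occurrence in the window: #10 on Nov 25, 2038.
Occurrences #7 through #10: 4 in total.

4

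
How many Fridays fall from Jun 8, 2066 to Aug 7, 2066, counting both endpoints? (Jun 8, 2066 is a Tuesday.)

Jun 8, 2066 is a Tuesday; the first Friday on or after it is Jun 11, 2066 (3 days later).
From Jun 11, 2066 to Aug 7, 2066: 19 + 31 + 7 = 57 days (rest of Jun, Jul, Aug).
57 ÷ 7 = 8 full weeks with remainder 1, so 8 more Fridays after the first → 9.

9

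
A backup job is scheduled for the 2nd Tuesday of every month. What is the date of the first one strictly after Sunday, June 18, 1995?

June 1995 starts on a Thursday; its first Tuesday is the 6th, so the 2nd Tuesday is the 13th — June 13, 1995.
That is not after June 18, 1995, so look at July 1995.
July 1995 starts on a Saturday; its first Tuesday is the 4th, so the 2nd Tuesday is the 11th — July 11, 1995.

July 11, 1995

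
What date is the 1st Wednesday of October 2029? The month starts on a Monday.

October 2029 begins on a Monday, so the first Wednesday is October 3 (2 days later).

2029-10-03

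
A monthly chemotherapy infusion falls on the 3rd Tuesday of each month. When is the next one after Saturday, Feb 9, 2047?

Feb 2047 starts on a Friday; its first Tuesday is the 5th, so the 3rd Tuesday is the 19th — Feb 19, 2047.
Feb 19, 2047 is after Feb 9, 2047, so that is the next one.

Feb 19, 2047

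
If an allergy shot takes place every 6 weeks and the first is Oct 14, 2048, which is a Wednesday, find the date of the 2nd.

Nov 25, 2048

The 2nd occurrence is 1 interval after the first: 1 × 42 = 42 days after Oct 14, 2048.
Oct has 31 days — 17 days to the end of Oct leaves 25.
25 days into Nov → Nov 25, 2048.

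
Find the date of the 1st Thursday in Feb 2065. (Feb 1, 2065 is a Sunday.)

Feb 2065 begins on a Sunday, so the first Thursday is Feb 5 (4 days later).

Feb 5, 2065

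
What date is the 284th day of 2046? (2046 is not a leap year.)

October 11, 2046

January has 31 days (284 − 31 = 253 remain).
February has 28 days (253 − 28 = 225 remain).
March has 31 days (225 − 31 = 194 remain).
April has 30 days (194 − 30 = 164 remain).
May has 31 days (164 − 31 = 133 remain).
June has 30 days (133 − 30 = 103 remain).
July has 31 days (103 − 31 = 72 remain).
August has 31 days (72 − 31 = 41 remain).
September has 30 days (41 − 30 = 11 remain).
11 into October → October 11.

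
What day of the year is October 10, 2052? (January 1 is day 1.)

Days in months before October: 31 + 29 + 31 + 30 + 31 + 30 + 31 + 31 + 30 = 274.
Plus 10 days into October → day 284.

284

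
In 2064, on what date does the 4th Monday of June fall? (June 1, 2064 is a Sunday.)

2064-06-23

June 2064 begins on a Sunday, so the first Monday is June 2 (1 day later).
The 4th Monday is 3 weeks later: 2 + 21 = 23.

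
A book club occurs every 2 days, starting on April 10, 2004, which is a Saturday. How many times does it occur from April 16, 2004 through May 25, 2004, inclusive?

Occurrences land 2·i days after April 10, 2004 for i = 0, 1, 2, …
April 16, 2004 is 6 days after the start; 6 ÷ 2 = 3 remainder 0. First occurrence in the window: #4 on April 16, 2004 (3×2 = 6 days in).
May 25, 2004 is 45 days after the start; 45 ÷ 2 = 22 remainder 1. Last occurrence in the window: #23 on May 24, 2004.
Occurrences #4 through #23: 20 in total.

20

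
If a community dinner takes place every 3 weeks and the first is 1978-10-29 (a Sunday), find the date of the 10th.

1979-05-06

The 10th occurrence is 9 intervals after the first: 9 × 21 = 189 days after 1978-10-29.
October has 31 days — 2 days to the end of October leaves 187.
November has 30 days (157 left).
December has 31 days (126 left).
January has 31 days (95 left).
February has 28 days (67 left).
March has 31 days (36 left).
April has 30 days (6 left).
6 days into May → 1979-05-06.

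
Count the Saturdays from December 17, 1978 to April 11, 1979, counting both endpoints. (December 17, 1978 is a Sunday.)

December 17, 1978 is a Sunday; the first Saturday on or after it is December 23, 1978 (6 days later).
From December 23, 1978 to April 11, 1979: 8 + 31 + 28 + 31 + 11 = 109 days (rest of December, January, February, March, April).
109 ÷ 7 = 15 full weeks with remainder 4, so 15 more Saturdays after the first → 16.

16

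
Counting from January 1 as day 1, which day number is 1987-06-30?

Days in months before June: 31 + 28 + 31 + 30 + 31 = 151.
Plus 30 days into June → day 181.

181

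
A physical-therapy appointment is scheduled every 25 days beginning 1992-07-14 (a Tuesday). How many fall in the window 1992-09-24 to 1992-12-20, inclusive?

Occurrences land 25·i days after 1992-07-14 for i = 0, 1, 2, …
1992-09-24 is 72 days after the start; 72 ÷ 25 = 2 remainder 22; since the remainder is 22, round up to i = 3. First occurrence in the window: #4 on 1992-09-27 (3×25 = 75 days in).
1992-12-20 is 159 days after the start; 159 ÷ 25 = 6 remainder 9. Last occurrence in the window: #7 on 1992-12-11.
Occurrences #4 through #7: 4 in total.

4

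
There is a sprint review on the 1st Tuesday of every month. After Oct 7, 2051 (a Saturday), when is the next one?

Nov 7, 2051

Oct 2051 starts on a Sunday, so its 1st Tuesday is Oct 3, 2051 (2 days in).
That is not after Oct 7, 2051, so look at Nov 2051.
Nov 2051 starts on a Wednesday, so its 1st Tuesday is Nov 7, 2051 (6 days in).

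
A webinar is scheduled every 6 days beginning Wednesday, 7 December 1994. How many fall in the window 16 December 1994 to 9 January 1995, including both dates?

Occurrences land 6·i days after 7 December 1994 for i = 0, 1, 2, …
16 December 1994 is 9 days after the start; 9 ÷ 6 = 1 remainder 3; since the remainder is 3, round up to i = 2. First occurrence in the window: #3 on 19 December 1994 (2×6 = 12 days in).
9 January 1995 is 33 days after the start; 33 ÷ 6 = 5 remainder 3. Last occurrence in the window: #6 on 6 January 1995.
Occurrences #3 through #6: 4 in total.

4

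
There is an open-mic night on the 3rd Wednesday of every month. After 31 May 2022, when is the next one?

15 June 2022

May 2022 starts on a Sunday; its first Wednesday is the 4th, so the 3rd Wednesday is the 18th — 18 May 2022.
That is not after 31 May 2022, so look at June 2022.
June 2022 starts on a Wednesday; its first Wednesday is the 1st, so the 3rd Wednesday is the 15th — 15 June 2022.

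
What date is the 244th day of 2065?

January has 31 days (244 − 31 = 213 remain).
February has 28 days (213 − 28 = 185 remain).
March has 31 days (185 − 31 = 154 remain).
April has 30 days (154 − 30 = 124 remain).
May has 31 days (124 − 31 = 93 remain).
June has 30 days (93 − 30 = 63 remain).
July has 31 days (63 − 31 = 32 remain).
August has 31 days (32 − 31 = 1 remain).
1 into September → September 1.

2065-09-01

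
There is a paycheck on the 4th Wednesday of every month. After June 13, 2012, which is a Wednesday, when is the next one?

June 27, 2012

June 2012 starts on a Friday; its first Wednesday is the 6th, so the 4th Wednesday is the 27th — June 27, 2012.
June 27, 2012 is after June 13, 2012, so that is the next one.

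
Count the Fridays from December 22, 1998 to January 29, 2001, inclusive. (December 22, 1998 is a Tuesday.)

110

December 22, 1998 is a Tuesday; the first Friday on or after it is December 25, 1998 (3 days later).
From December 25, 1998 to January 29, 2001: 6 + 365 + 366 + 29 = 766 days (rest of 1998, 1999, 2000, to January 29, 2001 in 2001).
766 ÷ 7 = 109 full weeks with remainder 3, so 109 more Fridays after the first → 110.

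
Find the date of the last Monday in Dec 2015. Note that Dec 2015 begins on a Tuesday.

Dec 28, 2015

Dec 2015 begins on a Tuesday, so the first Monday is Dec 7 (6 days later).
Dec 2015 has 31 days. Adding weeks: 7, 14, 21, 28 — the last one ≤ 31 is the 28th.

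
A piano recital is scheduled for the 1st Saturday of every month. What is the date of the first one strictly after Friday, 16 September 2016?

September 2016 starts on a Thursday, so its 1st Saturday is 3 September 2016 (2 days in).
That is not after 16 September 2016, so look at October 2016.
October 2016 starts on a Saturday, so its 1st Saturday is 1 October 2016.

1 October 2016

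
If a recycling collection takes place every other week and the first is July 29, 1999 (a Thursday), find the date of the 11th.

December 16, 1999

The 11th occurrence is 10 intervals after the first: 10 × 14 = 140 days after July 29, 1999.
July has 31 days — 2 days to the end of July leaves 138.
August has 31 days (107 left).
September has 30 days (77 left).
October has 31 days (46 left).
November has 30 days (16 left).
16 days into December → December 16, 1999.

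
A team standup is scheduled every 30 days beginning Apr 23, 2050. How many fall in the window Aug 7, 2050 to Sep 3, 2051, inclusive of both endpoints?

13

Occurrences land 30·i days after Apr 23, 2050 for i = 0, 1, 2, …
Aug 7, 2050 is 106 days after the start; 106 ÷ 30 = 3 remainder 16; since the remainder is 16, round up to i = 4. First occurrence in the window: #5 on Aug 21, 2050 (4×30 = 120 days in).
Sep 3, 2051 is 498 days after the start; 498 ÷ 30 = 16 remainder 18. Last occurrence in the window: #17 on Aug 16, 2051.
Occurrences #5 through #17: 13 in total.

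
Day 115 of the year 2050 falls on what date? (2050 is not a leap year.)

Jan has 31 days (115 − 31 = 84 remain).
Feb has 28 days (84 − 28 = 56 remain).
Mar has 31 days (56 − 31 = 25 remain).
25 into Apr → Apr 25.

Apr 25, 2050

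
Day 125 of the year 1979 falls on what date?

January has 31 days (125 − 31 = 94 remain).
February has 28 days (94 − 28 = 66 remain).
March has 31 days (66 − 31 = 35 remain).
April has 30 days (35 − 30 = 5 remain).
5 into May → May 5.

5 May 1979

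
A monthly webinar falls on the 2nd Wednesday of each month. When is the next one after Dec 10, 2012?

Dec 2012 starts on a Saturday; its first Wednesday is the 5th, so the 2nd Wednesday is the 12th — Dec 12, 2012.
Dec 12, 2012 is after Dec 10, 2012, so that is the next one.

Dec 12, 2012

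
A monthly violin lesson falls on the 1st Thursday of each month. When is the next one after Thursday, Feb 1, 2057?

Mar 1, 2057

Feb 2057 starts on a Thursday, so its 1st Thursday is Feb 1, 2057.
That is not after Feb 1, 2057, so look at Mar 2057.
Mar 2057 starts on a Thursday, so its 1st Thursday is Mar 1, 2057.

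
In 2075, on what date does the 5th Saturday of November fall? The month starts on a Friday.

2075-11-30

November 2075 begins on a Friday, so the first Saturday is November 2 (1 day later).
The 5th Saturday is 4 weeks later: 2 + 28 = 30.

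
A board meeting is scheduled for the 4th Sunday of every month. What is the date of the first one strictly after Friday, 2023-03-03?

2023-03-26

March 2023 starts on a Wednesday; its first Sunday is the 5th, so the 4th Sunday is the 26th — 2023-03-26.
2023-03-26 is after 2023-03-03, so that is the next one.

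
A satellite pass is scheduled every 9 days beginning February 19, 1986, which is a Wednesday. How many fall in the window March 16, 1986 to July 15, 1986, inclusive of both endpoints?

14

Occurrences land 9·i days after February 19, 1986 for i = 0, 1, 2, …
March 16, 1986 is 25 days after the start; 25 ÷ 9 = 2 remainder 7; since the remainder is 7, round up to i = 3. First occurrence in the window: #4 on March 18, 1986 (3×9 = 27 days in).
July 15, 1986 is 146 days after the start; 146 ÷ 9 = 16 remainder 2. Last occurrence in the window: #17 on July 13, 1986.
Occurrences #4 through #17: 14 in total.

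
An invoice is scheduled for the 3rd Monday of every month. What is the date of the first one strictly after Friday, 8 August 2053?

August 2053 starts on a Friday; its first Monday is the 4th, so the 3rd Monday is the 18th — 18 August 2053.
18 August 2053 is after 8 August 2053, so that is the next one.

18 August 2053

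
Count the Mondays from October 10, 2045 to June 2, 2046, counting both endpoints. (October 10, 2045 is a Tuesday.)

October 10, 2045 is a Tuesday; the first Monday on or after it is October 16, 2045 (6 days later).
From October 16, 2045 to June 2, 2046: 15 + 30 + 31 + 31 + 28 + 31 + 30 + 31 + 2 = 229 days (rest of October, November, December, January, February, March, April, May, June).
229 ÷ 7 = 32 full weeks with remainder 5, so 32 more Mondays after the first → 33.

33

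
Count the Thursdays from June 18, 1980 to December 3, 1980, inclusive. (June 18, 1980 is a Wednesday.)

June 18, 1980 is a Wednesday; the first Thursday on or after it is June 19, 1980 (1 day later).
From June 19, 1980 to December 3, 1980: 11 + 31 + 31 + 30 + 31 + 30 + 3 = 167 days (rest of June, July, August, September, October, November, December).
167 ÷ 7 = 23 full weeks with remainder 6, so 23 more Thursdays after the first → 24.

24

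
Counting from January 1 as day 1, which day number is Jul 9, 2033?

Days in months before Jul: 31 + 28 + 31 + 30 + 31 + 30 = 181.
Plus 9 days into Jul → day 190.

190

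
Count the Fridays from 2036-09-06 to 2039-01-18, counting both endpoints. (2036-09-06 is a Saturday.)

123

2036-09-06 is a Saturday; the first Friday on or after it is 2036-09-12 (6 days later).
From 2036-09-12 to 2039-01-18: 110 + 365 + 365 + 18 = 858 days (rest of 2036, 2037, 2038, to 2039-01-18 in 2039).
858 ÷ 7 = 122 full weeks with remainder 4, so 122 more Fridays after the first → 123.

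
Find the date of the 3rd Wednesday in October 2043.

21 October 2043

October 2043 begins on a Thursday, so the first Wednesday is October 7 (6 days later).
The 3rd Wednesday is 2 weeks later: 7 + 14 = 21.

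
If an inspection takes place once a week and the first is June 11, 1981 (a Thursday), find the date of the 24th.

November 19, 1981

The 24th occurrence is 23 intervals after the first: 23 × 7 = 161 days after June 11, 1981.
June has 30 days — 19 days to the end of June leaves 142.
July has 31 days (111 left).
August has 31 days (80 left).
September has 30 days (50 left).
October has 31 days (19 left).
19 days into November → November 19, 1981.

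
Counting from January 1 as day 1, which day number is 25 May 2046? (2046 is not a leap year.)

145

Days in months before May: 31 + 28 + 31 + 30 = 120.
Plus 25 days into May → day 145.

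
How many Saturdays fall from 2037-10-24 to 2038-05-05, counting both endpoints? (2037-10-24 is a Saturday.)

2037-10-24 is a Saturday; the first Saturday on or after it is 2037-10-24.
From 2037-10-24 to 2038-05-05: 7 + 30 + 31 + 31 + 28 + 31 + 30 + 5 = 193 days (rest of October, November, December, January, February, March, April, May).
193 ÷ 7 = 27 full weeks with remainder 4, so 27 more Saturdays after the first → 28.

28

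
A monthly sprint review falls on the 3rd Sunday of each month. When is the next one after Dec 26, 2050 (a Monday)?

Jan 15, 2051

Dec 2050 starts on a Thursday; its first Sunday is the 4th, so the 3rd Sunday is the 18th — Dec 18, 2050.
That is not after Dec 26, 2050, so look at Jan 2051.
Jan 2051 starts on a Sunday; its first Sunday is the 1st, so the 3rd Sunday is the 15th — Jan 15, 2051.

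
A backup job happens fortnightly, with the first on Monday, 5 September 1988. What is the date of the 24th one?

24 July 1989

The 24th occurrence is 23 intervals after the first: 23 × 14 = 322 days after 5 September 1988.
September has 30 days — 25 days to the end of September leaves 297.
October has 31 days (266 left).
November has 30 days (236 left).
December has 31 days (205 left).
January has 31 days (174 left).
February has 28 days (146 left).
March has 31 days (115 left).
April has 30 days (85 left).
May has 31 days (54 left).
June has 30 days (24 left).
24 days into July → 24 July 1989.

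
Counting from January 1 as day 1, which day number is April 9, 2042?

Days in months before April: 31 + 28 + 31 = 90.
Plus 9 days into April → day 99.

99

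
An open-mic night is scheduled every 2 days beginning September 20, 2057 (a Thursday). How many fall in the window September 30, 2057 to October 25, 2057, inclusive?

13

Occurrences land 2·i days after September 20, 2057 for i = 0, 1, 2, …
September 30, 2057 is 10 days after the start; 10 ÷ 2 = 5 remainder 0. First occurrence in the window: #6 on September 30, 2057 (5×2 = 10 days in).
October 25, 2057 is 35 days after the start; 35 ÷ 2 = 17 remainder 1. Last occurrence in the window: #18 on October 24, 2057.
Occurrences #6 through #18: 13 in total.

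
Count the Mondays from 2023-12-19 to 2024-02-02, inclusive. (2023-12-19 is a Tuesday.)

6

2023-12-19 is a Tuesday; the first Monday on or after it is 2023-12-25 (6 days later).
From 2023-12-25 to 2024-02-02: 6 + 31 + 2 = 39 days (rest of December, January, February).
39 ÷ 7 = 5 full weeks with remainder 4, so 5 more Mondays after the first → 6.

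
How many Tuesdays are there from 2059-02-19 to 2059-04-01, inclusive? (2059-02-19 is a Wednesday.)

6

2059-02-19 is a Wednesday; the first Tuesday on or after it is 2059-02-25 (6 days later).
From 2059-02-25 to 2059-04-01: 3 + 31 + 1 = 35 days (rest of February, March, April).
35 ÷ 7 = 5 full weeks with remainder 0, so 5 more Tuesdays after the first → 6.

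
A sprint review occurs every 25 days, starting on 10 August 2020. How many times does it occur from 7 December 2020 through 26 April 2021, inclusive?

Occurrences land 25·i days after 10 August 2020 for i = 0, 1, 2, …
7 December 2020 is 119 days after the start; 119 ÷ 25 = 4 remainder 19; since the remainder is 19, round up to i = 5. First occurrence in the window: #6 on 13 December 2020 (5×25 = 125 days in).
26 April 2021 is 259 days after the start; 259 ÷ 25 = 10 remainder 9. Last occurrence in the window: #11 on 17 April 2021.
Occurrences #6 through #11: 6 in total.

6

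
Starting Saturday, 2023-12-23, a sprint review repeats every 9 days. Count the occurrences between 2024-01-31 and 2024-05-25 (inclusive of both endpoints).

Occurrences land 9·i days after 2023-12-23 for i = 0, 1, 2, …
2024-01-31 is 39 days after the start; 39 ÷ 9 = 4 remainder 3; since the remainder is 3, round up to i = 5. First occurrence in the window: #6 on 2024-02-06 (5×9 = 45 days in).
2024-05-25 is 154 days after the start; 154 ÷ 9 = 17 remainder 1. Last occurrence in the window: #18 on 2024-05-24.
Occurrences #6 through #18: 13 in total.

13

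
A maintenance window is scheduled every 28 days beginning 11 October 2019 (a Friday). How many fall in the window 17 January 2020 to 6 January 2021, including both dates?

13

Occurrences land 28·i days after 11 October 2019 for i = 0, 1, 2, …
17 January 2020 is 98 days after the start; 98 ÷ 28 = 3 remainder 14; since the remainder is 14, round up to i = 4. First occurrence in the window: #5 on 31 January 2020 (4×28 = 112 days in).
6 January 2021 is 453 days after the start; 453 ÷ 28 = 16 remainder 5. Last occurrence in the window: #17 on 1 January 2021.
Occurrences #5 through #17: 13 in total.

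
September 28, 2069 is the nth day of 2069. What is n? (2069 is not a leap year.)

Days in months before September: 31 + 28 + 31 + 30 + 31 + 30 + 31 + 31 = 243.
Plus 28 days into September → day 271.

271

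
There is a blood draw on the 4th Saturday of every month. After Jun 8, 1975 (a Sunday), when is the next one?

Jun 1975 starts on a Sunday; its first Saturday is the 7th, so the 4th Saturday is the 28th — Jun 28, 1975.
Jun 28, 1975 is after Jun 8, 1975, so that is the next one.

Jun 28, 1975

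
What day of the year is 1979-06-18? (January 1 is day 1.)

169

Days in months before June: 31 + 28 + 31 + 30 + 31 = 151.
Plus 18 days into June → day 169.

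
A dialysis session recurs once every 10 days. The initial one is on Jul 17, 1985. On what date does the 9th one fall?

The 9th occurrence is 8 intervals after the first: 8 × 10 = 80 days after Jul 17, 1985.
Jul has 31 days — 14 days to the end of Jul leaves 66.
Aug has 31 days (35 left).
Sep has 30 days (5 left).
5 days into Oct → Oct 5, 1985.

Oct 5, 1985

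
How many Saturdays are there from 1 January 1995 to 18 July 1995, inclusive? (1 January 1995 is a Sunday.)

1 January 1995 is a Sunday; the first Saturday on or after it is 7 January 1995 (6 days later).
From 7 January 1995 to 18 July 1995: 24 + 28 + 31 + 30 + 31 + 30 + 18 = 192 days (rest of January, February, March, April, May, June, July).
192 ÷ 7 = 27 full weeks with remainder 3, so 27 more Saturdays after the first → 28.

28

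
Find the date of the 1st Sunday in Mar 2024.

Mar 3, 2024

The first Sunday of Mar 2024 is Mar 3.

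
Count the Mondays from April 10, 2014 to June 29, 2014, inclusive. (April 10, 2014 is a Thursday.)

April 10, 2014 is a Thursday; the first Monday on or after it is April 14, 2014 (4 days later).
From April 14, 2014 to June 29, 2014: 16 + 31 + 29 = 76 days (rest of April, May, June).
76 ÷ 7 = 10 full weeks with remainder 6, so 10 more Mondays after the first → 11.

11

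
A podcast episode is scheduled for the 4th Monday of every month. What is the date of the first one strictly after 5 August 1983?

22 August 1983

August 1983 starts on a Monday; its first Monday is the 1st, so the 4th Monday is the 22nd — 22 August 1983.
22 August 1983 is after 5 August 1983, so that is the next one.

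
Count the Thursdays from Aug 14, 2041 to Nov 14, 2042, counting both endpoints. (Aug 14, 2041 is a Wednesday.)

66

Aug 14, 2041 is a Wednesday; the first Thursday on or after it is Aug 15, 2041 (1 day later).
From Aug 15, 2041 to Nov 14, 2042: 138 + 318 = 456 days (rest of 2041, to Nov 14, 2042 in 2042).
456 ÷ 7 = 65 full weeks with remainder 1, so 65 more Thursdays after the first → 66.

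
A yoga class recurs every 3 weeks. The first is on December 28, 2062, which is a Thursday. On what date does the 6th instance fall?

April 12, 2063

The 6th occurrence is 5 intervals after the first: 5 × 21 = 105 days after December 28, 2062.
December has 31 days — 3 days to the end of December leaves 102.
January has 31 days (71 left).
February has 28 days (43 left).
March has 31 days (12 left).
12 days into April → April 12, 2063.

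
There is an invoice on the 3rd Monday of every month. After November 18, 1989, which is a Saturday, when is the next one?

November 20, 1989

November 1989 starts on a Wednesday; its first Monday is the 6th, so the 3rd Monday is the 20th — November 20, 1989.
November 20, 1989 is after November 18, 1989, so that is the next one.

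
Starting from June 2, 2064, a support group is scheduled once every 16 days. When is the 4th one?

The 4th occurrence is 3 intervals after the first: 3 × 16 = 48 days after June 2, 2064.
June has 30 days — 28 days to the end of June leaves 20.
20 days into July → July 20, 2064.

July 20, 2064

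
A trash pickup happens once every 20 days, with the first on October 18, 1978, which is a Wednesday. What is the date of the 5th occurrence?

The 5th occurrence is 4 intervals after the first: 4 × 20 = 80 days after October 18, 1978.
October has 31 days — 13 days to the end of October leaves 67.
November has 30 days (37 left).
December has 31 days (6 left).
6 days into January → January 6, 1979.

January 6, 1979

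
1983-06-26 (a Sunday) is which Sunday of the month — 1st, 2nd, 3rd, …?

4th

Day 26 falls in week ⌈26/7⌉ of the month.
Days 1–7 hold the 1st Sunday, 8–14 the 2nd, 15–21 the 3rd, 22–28 the 4th, 29–31 the 5th.
26 is in the range for the 4th.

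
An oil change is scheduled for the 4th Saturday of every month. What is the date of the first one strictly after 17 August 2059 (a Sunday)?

August 2059 starts on a Friday; its first Saturday is the 2nd, so the 4th Saturday is the 23rd — 23 August 2059.
23 August 2059 is after 17 August 2059, so that is the next one.

23 August 2059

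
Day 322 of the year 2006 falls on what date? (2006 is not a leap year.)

2006-11-18

January has 31 days (322 − 31 = 291 remain).
February has 28 days (291 − 28 = 263 remain).
March has 31 days (263 − 31 = 232 remain).
April has 30 days (232 − 30 = 202 remain).
May has 31 days (202 − 31 = 171 remain).
June has 30 days (171 − 30 = 141 remain).
July has 31 days (141 − 31 = 110 remain).
August has 31 days (110 − 31 = 79 remain).
September has 30 days (79 − 30 = 49 remain).
October has 31 days (49 − 31 = 18 remain).
18 into November → November 18.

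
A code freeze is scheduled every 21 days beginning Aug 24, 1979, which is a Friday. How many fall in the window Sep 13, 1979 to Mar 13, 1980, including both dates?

Occurrences land 21·i days after Aug 24, 1979 for i = 0, 1, 2, …
Sep 13, 1979 is 20 days after the start; 20 ÷ 21 = 0 remainder 20; since the remainder is 20, round up to i = 1. First occurrence in the window: #2 on Sep 14, 1979 (1×21 = 21 days in).
Mar 13, 1980 is 202 days after the start; 202 ÷ 21 = 9 remainder 13. Last occurrence in the window: #10 on Feb 29, 1980.
Occurrences #2 through #10: 9 in total.

9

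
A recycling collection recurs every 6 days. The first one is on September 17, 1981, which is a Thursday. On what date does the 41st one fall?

May 15, 1982

The 41st occurrence is 40 intervals after the first: 40 × 6 = 240 days after September 17, 1981.
September has 30 days — 13 days to the end of September leaves 227.
October has 31 days (196 left).
November has 30 days (166 left).
December has 31 days (135 left).
January has 31 days (104 left).
February has 28 days (76 left).
March has 31 days (45 left).
April has 30 days (15 left).
15 days into May → May 15, 1982.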